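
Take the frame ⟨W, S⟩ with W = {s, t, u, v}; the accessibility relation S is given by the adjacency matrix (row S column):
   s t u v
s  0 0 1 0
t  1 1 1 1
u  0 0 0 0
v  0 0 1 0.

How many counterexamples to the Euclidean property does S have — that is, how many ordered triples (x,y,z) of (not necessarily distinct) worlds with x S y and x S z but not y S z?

12

Enumerating: (s,u,u), (t,s,s), (t,s,t), (t,s,v), (t,u,s), (t,u,t), (t,u,u), (t,u,v), (t,v,s), (t,v,t), (t,v,v), (v,u,u).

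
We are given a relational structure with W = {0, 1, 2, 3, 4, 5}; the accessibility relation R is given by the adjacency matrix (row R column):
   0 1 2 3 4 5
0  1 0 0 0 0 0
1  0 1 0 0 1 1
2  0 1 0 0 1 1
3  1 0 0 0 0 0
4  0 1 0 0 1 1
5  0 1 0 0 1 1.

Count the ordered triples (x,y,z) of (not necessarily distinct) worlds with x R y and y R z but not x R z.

R is transitive; there are no such tuples.

0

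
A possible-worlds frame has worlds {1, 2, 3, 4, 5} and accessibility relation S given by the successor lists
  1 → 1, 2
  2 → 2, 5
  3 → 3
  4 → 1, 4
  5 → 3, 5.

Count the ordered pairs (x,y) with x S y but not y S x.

Enumerating: (1,2), (2,5), (4,1), (5,3).

4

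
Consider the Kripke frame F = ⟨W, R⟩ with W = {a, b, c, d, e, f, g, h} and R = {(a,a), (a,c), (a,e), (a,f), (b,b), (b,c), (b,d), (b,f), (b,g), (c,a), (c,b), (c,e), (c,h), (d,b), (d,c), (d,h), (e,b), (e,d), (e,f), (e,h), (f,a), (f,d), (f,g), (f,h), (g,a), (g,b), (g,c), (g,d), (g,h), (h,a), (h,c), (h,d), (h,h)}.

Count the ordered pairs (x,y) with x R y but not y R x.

Enumerating: (a,e), (b,f), (c,e), (d,c), (e,b), (e,d), (e,f), (e,h), (f,d), (f,g), (f,h), (g,a), (g,c), (g,d), (g,h), (h,a).

16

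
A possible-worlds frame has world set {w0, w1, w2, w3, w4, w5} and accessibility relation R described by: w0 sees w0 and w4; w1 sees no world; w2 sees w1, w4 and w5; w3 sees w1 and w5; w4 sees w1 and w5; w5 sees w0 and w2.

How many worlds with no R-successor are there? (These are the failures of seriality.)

Enumerating: w1.

1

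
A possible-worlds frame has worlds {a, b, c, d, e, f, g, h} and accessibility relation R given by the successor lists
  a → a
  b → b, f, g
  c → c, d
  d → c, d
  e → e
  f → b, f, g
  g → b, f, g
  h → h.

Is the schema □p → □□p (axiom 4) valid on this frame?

The schema 4 characterises exactly the transitive frames.
Transitive: yes — every two-step R-path is closed by a direct edge.

Yes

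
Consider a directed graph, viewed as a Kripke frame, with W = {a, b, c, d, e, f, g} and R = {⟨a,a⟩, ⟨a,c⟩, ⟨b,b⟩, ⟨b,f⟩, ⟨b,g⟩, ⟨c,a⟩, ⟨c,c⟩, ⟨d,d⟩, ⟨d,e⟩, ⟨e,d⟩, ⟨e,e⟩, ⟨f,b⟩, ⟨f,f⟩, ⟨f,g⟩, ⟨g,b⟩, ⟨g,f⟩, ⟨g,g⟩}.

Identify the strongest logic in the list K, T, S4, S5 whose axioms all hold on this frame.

Reflexive (axiom T): yes — every world is R-related to itself.
Transitive (axiom 4): yes — every two-step R-path is closed by a direct edge.
Euclidean (axiom 5): yes — any two successors of a common world are R-related.
So F validates K, T, S4, S5. The strongest is S5.

S5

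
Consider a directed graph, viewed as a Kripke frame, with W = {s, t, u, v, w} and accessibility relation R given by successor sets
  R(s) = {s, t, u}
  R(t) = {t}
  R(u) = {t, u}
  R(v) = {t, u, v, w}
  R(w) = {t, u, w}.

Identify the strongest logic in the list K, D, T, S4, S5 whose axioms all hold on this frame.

Serial (axiom D): yes — every world has a successor (e.g. s R s).
Reflexive (axiom T): yes — every world is R-related to itself.
Transitive (axiom 4): yes — every two-step R-path is closed by a direct edge.
Euclidean (axiom 5): no — s R t and s R u, but not t R u.
So F validates K, D, T, S4; S5 would additionally require R to be Euclidean. The strongest is S4.

S4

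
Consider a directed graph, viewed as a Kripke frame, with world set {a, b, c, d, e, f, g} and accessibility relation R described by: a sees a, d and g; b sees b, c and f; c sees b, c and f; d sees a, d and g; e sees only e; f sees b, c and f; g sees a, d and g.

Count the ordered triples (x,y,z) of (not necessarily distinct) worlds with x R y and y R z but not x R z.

R is transitive; there are no such tuples.

0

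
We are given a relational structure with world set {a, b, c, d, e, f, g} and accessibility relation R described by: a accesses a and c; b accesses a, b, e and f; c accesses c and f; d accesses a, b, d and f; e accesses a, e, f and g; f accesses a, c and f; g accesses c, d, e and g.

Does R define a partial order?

No

Reflexive: yes — every world is R-related to itself.
Transitive: no — a R c and c R f, but not a R f.
Antisymmetric: no — c R f and f R c with c ≠ f.
So R is not a partial order.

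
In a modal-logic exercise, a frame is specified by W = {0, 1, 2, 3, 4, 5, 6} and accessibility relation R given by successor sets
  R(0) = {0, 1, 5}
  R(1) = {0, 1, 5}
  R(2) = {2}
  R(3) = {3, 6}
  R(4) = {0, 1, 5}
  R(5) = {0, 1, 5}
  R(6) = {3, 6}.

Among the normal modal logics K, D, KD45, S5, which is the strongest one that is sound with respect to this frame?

KD45

Serial (axiom D): yes — every world has a successor (e.g. 0 R 0).
Euclidean (axiom 5): yes — any two successors of a common world are R-related.
Transitive (axiom 4): yes — every two-step R-path is closed by a direct edge.
Reflexive (axiom T): no — 4 is not related to itself.
So F validates K, D, KD45; S5 would additionally require R to be reflexive. The strongest is KD45.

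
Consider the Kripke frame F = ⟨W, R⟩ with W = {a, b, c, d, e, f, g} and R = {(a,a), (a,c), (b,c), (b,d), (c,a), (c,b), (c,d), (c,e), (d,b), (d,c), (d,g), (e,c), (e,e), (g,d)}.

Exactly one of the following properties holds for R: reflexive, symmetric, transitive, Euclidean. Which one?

symmetric

Reflexive: no — b is not related to itself.
Symmetric: yes — every pair in R has its reverse in R.
Transitive: no — a R c and c R b, but not a R b.
Euclidean: no — c R a and c R b, but not a R b.
Only symmetric holds.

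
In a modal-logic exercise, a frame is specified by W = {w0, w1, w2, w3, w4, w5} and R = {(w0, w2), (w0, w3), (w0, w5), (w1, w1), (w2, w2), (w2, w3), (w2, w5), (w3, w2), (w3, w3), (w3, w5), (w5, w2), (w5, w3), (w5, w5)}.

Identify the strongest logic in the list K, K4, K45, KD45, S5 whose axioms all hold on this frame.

Transitive (axiom 4): yes — every two-step R-path is closed by a direct edge.
Euclidean (axiom 5): yes — any two successors of a common world are R-related.
Serial (axiom D): no — w4 has no R-successor.
Reflexive (axiom T): no — w0 is not related to itself.
So F validates K, K4, K45; KD45 would additionally require R to be serial. The strongest is K45.

K45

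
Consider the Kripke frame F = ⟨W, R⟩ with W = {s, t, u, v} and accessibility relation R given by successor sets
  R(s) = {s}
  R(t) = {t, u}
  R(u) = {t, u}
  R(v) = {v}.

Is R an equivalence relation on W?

Yes

Reflexive: yes — every world is R-related to itself.
Symmetric: yes — every pair in R has its reverse in R.
Transitive: yes — every two-step R-path is closed by a direct edge.
So R is an equivalence relation.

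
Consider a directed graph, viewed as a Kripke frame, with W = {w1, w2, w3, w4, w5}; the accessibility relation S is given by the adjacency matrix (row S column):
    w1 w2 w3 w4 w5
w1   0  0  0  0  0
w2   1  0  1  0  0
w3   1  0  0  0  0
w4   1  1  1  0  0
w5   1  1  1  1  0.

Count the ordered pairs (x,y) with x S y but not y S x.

10

Enumerating: (w2,w1), (w2,w3), (w3,w1), (w4,w1), (w4,w2), (w4,w3), (w5,w1), (w5,w2), (w5,w3), (w5,w4).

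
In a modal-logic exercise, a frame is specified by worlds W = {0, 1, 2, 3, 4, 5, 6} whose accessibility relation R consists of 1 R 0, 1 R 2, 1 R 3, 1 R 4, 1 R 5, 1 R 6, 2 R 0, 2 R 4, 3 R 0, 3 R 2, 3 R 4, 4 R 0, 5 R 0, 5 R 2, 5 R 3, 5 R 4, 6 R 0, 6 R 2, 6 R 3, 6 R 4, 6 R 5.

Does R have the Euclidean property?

No

Euclidean: no — 1 R 0 and 1 R 2, but not 0 R 2.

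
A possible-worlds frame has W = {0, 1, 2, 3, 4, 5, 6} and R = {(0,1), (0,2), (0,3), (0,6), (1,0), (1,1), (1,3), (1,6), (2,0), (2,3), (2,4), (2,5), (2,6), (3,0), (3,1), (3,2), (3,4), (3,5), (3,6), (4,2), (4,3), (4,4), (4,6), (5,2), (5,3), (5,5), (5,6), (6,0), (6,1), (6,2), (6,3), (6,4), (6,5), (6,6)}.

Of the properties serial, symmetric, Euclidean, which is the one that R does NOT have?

Euclidean

Serial: yes — every world has a successor (e.g. 0 R 1).
Symmetric: yes — every pair in R has its reverse in R.
Euclidean: no — 0 R 1 and 0 R 2, but not 1 R 2.
Only Euclidean fails.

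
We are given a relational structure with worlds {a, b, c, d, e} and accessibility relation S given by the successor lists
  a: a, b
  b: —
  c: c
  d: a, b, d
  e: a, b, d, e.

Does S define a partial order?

Reflexive: no — b is not related to itself.
Transitive: yes — every two-step S-path is closed by a direct edge.
Antisymmetric: yes — no distinct pair is related both ways.
So S is not a partial order.

No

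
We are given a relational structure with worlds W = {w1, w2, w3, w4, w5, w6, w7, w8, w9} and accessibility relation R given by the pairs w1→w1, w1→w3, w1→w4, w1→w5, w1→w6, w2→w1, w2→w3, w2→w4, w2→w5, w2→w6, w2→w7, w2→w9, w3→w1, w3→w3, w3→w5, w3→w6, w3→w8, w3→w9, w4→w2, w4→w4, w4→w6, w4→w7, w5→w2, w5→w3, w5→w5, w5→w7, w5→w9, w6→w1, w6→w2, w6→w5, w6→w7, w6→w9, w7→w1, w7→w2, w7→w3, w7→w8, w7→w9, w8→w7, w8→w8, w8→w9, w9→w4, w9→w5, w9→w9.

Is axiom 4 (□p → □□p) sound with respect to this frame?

The schema 4 characterises exactly the transitive frames.
Transitive: no — w1 R w3 and w3 R w8, but not w1 R w8.

No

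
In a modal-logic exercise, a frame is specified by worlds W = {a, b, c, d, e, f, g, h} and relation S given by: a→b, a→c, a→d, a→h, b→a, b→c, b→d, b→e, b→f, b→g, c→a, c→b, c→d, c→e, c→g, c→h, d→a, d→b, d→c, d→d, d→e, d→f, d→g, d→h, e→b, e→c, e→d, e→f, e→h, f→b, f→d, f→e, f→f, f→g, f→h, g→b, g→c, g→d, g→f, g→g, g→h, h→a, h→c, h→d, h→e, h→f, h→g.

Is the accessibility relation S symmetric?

Yes

Symmetric: yes — every pair in S has its reverse in S.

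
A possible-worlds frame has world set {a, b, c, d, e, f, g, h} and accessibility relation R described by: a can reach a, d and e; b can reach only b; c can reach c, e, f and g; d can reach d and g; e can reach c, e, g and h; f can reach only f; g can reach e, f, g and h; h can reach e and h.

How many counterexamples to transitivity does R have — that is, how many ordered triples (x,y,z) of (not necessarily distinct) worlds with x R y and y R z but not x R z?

Enumerating: (a,d,g), (a,e,c), (a,e,g), (a,e,h), (c,e,h), (c,g,h), (d,g,e), (d,g,f), (d,g,h), (e,c,f), (e,g,f), (g,e,c), (h,e,c), (h,e,g).

14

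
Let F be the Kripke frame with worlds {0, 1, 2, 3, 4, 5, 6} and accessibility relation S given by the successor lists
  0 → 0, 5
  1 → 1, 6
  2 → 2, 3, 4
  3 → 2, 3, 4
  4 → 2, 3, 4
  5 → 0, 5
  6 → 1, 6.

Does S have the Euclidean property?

Euclidean: yes — any two successors of a common world are S-related.

Yes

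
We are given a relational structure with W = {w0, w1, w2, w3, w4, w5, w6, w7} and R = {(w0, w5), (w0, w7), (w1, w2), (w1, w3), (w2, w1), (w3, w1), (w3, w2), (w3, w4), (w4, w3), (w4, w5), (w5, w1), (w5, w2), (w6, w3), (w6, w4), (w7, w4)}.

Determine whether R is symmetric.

No

Symmetric: no — w0 R w5 but not w5 R w0.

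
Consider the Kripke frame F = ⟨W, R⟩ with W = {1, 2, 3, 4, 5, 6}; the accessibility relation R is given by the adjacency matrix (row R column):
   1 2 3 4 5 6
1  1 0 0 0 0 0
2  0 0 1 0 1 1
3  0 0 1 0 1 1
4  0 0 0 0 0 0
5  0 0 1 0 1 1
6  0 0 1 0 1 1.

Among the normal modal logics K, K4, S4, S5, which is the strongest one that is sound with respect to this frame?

Transitive (axiom 4): yes — every two-step R-path is closed by a direct edge.
Reflexive (axiom T): no — 2 is not related to itself.
Euclidean (axiom 5): yes — any two successors of a common world are R-related.
So F validates K, K4; S4 would additionally require R to be reflexive. The strongest is K4.

K4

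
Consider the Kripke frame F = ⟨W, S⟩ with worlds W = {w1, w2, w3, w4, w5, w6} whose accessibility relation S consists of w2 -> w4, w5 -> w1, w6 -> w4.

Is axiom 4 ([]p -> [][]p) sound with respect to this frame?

Yes

Axiom 4 corresponds to the accessibility relation being transitive.
Transitive: yes — every two-step S-path is closed by a direct edge.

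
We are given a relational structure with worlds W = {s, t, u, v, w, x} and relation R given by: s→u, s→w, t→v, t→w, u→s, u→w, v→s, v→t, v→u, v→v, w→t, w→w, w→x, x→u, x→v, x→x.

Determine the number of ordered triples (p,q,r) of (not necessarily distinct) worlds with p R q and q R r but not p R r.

21

Enumerating: (s,u,s), (s,w,t), (s,w,x), (t,v,s), (t,v,t), (t,v,u), (t,w,t), (t,w,x), (u,s,u), (u,w,t), (u,w,x), (v,s,w), … and 9 more.
Total: 21.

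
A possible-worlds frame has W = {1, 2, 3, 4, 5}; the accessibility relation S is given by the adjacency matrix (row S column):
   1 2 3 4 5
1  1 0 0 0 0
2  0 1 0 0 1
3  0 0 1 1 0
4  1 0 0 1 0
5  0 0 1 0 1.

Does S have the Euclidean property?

No

Euclidean: no — 2 S 5 and 2 S 2, but not 5 S 2.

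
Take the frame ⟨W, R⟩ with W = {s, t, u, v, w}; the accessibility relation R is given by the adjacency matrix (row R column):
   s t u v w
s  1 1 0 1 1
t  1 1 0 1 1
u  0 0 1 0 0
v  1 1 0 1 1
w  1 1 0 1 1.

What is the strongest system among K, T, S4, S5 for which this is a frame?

Reflexive (axiom T): yes — every world is R-related to itself.
Transitive (axiom 4): yes — every two-step R-path is closed by a direct edge.
Euclidean (axiom 5): yes — any two successors of a common world are R-related.
So F validates K, T, S4, S5. The strongest is S5.

S5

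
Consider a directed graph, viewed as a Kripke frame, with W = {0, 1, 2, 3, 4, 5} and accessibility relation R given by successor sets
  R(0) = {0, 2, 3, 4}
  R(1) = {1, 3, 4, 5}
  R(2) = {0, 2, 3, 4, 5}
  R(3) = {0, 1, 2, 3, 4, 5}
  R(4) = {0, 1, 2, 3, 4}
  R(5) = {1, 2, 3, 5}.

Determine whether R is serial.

Serial: yes — every world has a successor (e.g. 0 R 0).

Yes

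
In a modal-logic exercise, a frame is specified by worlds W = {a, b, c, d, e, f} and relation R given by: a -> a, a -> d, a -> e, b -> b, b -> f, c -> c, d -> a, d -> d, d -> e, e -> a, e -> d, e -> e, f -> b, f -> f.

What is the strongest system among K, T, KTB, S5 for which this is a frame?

S5

Reflexive (axiom T): yes — every world is R-related to itself.
Symmetric (axiom B): yes — every pair in R has its reverse in R.
Euclidean (axiom 5): yes — any two successors of a common world are R-related.
So F validates K, T, KTB, S5. The strongest is S5.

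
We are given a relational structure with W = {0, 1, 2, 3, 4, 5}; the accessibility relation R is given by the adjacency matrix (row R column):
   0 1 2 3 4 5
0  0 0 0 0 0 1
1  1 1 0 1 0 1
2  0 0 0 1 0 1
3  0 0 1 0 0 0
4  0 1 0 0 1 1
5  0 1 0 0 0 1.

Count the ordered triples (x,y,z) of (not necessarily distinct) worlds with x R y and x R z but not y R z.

Enumerating: (1,0,0), (1,0,1), (1,0,3), (1,3,0), (1,3,1), (1,3,3), (1,3,5), (1,5,0), (1,5,3), (2,3,3), (2,3,5), (2,5,3), (3,2,2), (4,1,4), (4,5,4).

15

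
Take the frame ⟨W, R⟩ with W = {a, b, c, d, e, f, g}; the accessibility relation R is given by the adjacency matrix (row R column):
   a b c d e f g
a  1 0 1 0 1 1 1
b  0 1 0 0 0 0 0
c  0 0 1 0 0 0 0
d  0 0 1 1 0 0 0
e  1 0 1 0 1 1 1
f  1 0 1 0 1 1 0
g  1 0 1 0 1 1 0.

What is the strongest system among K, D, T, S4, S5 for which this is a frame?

D

Serial (axiom D): yes — every world has a successor (e.g. a R a).
Reflexive (axiom T): no — g is not related to itself.
Transitive (axiom 4): no — f R a and a R g, but not f R g.
Euclidean (axiom 5): no — a R c and a R e, but not c R e.
So F validates K, D; T would additionally require R to be reflexive. The strongest is D.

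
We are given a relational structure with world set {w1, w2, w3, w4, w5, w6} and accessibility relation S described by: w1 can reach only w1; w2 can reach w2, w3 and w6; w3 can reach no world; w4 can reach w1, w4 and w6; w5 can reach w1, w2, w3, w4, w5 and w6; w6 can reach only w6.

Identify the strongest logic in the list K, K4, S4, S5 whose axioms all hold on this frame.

Transitive (axiom 4): yes — every two-step S-path is closed by a direct edge.
Reflexive (axiom T): no — w3 is not related to itself.
Euclidean (axiom 5): no — w2 S w3 and w2 S w6, but not w3 S w6.
So F validates K, K4; S4 would additionally require S to be reflexive. The strongest is K4.

K4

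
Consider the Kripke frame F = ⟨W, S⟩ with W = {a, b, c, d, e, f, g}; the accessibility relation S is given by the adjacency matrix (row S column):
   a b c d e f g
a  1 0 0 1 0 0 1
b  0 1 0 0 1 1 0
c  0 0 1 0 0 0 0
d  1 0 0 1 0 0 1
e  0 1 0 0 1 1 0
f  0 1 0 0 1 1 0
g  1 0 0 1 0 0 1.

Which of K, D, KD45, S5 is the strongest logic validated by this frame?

Serial (axiom D): yes — every world has a successor (e.g. a S a).
Euclidean (axiom 5): yes — any two successors of a common world are S-related.
Transitive (axiom 4): yes — every two-step S-path is closed by a direct edge.
Reflexive (axiom T): yes — every world is S-related to itself.
So F validates K, D, KD45, S5. The strongest is S5.

S5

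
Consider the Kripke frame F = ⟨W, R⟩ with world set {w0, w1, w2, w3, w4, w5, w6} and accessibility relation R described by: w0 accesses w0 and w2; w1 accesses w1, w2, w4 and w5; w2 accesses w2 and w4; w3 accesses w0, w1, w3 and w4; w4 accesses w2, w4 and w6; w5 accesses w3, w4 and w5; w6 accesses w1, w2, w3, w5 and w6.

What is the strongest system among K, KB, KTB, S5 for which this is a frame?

Symmetric (axiom B): no — w0 R w2 but not w2 R w0.
Reflexive (axiom T): yes — every world is R-related to itself.
Euclidean (axiom 5): no — w1 R w2 and w1 R w5, but not w2 R w5.
So F validates K; KB would additionally require R to be symmetric. The strongest is K.

K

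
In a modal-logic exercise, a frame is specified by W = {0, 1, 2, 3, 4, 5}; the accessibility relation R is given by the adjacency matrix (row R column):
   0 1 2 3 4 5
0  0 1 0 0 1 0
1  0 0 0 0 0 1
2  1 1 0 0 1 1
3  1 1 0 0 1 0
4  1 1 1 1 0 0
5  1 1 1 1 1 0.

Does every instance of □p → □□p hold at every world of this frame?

No

By correspondence theory, 4 is valid on a frame iff R is transitive.
Transitive: no — 0 R 1 and 1 R 5, but not 0 R 5.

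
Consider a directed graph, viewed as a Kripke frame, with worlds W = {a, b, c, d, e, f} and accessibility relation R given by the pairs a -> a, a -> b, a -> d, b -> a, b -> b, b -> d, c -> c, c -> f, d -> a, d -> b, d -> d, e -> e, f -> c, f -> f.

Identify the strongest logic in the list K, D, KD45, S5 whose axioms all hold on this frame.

Serial (axiom D): yes — every world has a successor (e.g. a R a).
Euclidean (axiom 5): yes — any two successors of a common world are R-related.
Transitive (axiom 4): yes — every two-step R-path is closed by a direct edge.
Reflexive (axiom T): yes — every world is R-related to itself.
So F validates K, D, KD45, S5. The strongest is S5.

S5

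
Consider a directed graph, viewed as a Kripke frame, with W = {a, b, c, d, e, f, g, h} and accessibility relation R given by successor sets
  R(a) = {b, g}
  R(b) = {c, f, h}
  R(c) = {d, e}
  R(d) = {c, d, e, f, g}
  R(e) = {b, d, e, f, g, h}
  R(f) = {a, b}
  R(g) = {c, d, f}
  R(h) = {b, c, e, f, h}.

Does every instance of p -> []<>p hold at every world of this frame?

Axiom B corresponds to the accessibility relation being symmetric.
Symmetric: no — a R b but not b R a.

No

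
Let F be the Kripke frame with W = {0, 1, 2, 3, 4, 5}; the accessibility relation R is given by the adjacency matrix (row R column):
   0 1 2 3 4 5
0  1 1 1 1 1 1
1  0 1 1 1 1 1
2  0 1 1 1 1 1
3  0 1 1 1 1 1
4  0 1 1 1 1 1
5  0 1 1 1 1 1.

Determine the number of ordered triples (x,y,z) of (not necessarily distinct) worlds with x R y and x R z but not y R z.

5

Enumerating: (0,1,0), (0,2,0), (0,3,0), (0,4,0), (0,5,0).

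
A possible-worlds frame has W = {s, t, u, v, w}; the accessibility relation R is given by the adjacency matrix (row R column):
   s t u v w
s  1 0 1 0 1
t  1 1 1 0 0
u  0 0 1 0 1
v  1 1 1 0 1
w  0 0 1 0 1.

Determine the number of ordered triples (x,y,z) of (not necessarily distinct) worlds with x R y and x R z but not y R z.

11

Enumerating: (s,u,s), (s,w,s), (t,s,t), (t,u,s), (t,u,t), (v,s,t), (v,t,w), (v,u,s), (v,u,t), (v,w,s), (v,w,t).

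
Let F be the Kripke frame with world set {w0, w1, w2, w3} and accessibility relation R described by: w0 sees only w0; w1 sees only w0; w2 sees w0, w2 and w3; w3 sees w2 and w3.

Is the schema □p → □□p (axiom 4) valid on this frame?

The schema 4 characterises exactly the transitive frames.
Transitive: no — w3 R w2 and w2 R w0, but not w3 R w0.

No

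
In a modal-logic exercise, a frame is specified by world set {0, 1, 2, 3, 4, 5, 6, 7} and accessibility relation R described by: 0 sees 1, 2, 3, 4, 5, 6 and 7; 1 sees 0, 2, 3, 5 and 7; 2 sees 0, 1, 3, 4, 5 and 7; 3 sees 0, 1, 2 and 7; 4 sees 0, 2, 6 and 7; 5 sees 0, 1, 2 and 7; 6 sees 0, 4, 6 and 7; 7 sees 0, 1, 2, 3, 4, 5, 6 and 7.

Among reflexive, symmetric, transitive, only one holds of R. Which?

Reflexive: no — 0 is not related to itself.
Symmetric: yes — every pair in R has its reverse in R.
Transitive: no — 1 R 0 and 0 R 4, but not 1 R 4.
Only symmetric holds.

symmetric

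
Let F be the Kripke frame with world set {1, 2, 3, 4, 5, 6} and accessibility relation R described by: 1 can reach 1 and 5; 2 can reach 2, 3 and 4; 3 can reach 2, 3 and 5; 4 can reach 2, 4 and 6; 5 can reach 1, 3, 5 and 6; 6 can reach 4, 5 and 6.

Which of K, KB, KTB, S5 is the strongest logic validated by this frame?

Symmetric (axiom B): yes — every pair in R has its reverse in R.
Reflexive (axiom T): yes — every world is R-related to itself.
Euclidean (axiom 5): no — 2 R 3 and 2 R 4, but not 3 R 4.
So F validates K, KB, KTB; S5 would additionally require R to be Euclidean. The strongest is KTB.

KTB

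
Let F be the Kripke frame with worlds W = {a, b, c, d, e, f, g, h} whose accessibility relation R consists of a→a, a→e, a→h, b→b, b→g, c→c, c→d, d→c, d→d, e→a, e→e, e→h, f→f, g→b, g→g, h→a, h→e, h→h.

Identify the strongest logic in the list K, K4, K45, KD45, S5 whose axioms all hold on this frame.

Transitive (axiom 4): yes — every two-step R-path is closed by a direct edge.
Euclidean (axiom 5): yes — any two successors of a common world are R-related.
Serial (axiom D): yes — every world has a successor (e.g. a R a).
Reflexive (axiom T): yes — every world is R-related to itself.
So F validates K, K4, K45, KD45, S5. The strongest is S5.

S5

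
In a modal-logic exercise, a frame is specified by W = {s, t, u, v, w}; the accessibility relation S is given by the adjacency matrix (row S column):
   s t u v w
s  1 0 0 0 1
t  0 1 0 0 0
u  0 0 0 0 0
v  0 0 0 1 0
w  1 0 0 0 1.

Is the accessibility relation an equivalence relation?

No

Reflexive: no — u is not related to itself.
Symmetric: yes — every pair in S has its reverse in S.
Transitive: yes — every two-step S-path is closed by a direct edge.
So S is not an equivalence relation.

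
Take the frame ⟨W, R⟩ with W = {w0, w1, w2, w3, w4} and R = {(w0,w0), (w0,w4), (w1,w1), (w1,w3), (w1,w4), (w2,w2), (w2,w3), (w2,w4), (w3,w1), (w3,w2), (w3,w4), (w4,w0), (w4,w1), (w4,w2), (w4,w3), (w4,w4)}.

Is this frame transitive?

No

Transitive: no — w0 R w4 and w4 R w1, but not w0 R w1.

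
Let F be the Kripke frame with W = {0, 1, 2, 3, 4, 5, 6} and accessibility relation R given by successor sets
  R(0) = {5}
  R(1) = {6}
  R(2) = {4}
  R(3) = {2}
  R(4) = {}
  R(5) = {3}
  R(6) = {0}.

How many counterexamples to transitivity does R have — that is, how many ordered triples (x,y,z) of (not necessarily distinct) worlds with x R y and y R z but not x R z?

Enumerating: (0,5,3), (1,6,0), (3,2,4), (5,3,2), (6,0,5).

5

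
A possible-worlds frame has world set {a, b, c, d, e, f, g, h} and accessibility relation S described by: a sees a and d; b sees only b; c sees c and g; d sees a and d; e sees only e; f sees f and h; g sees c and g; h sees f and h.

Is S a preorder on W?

Reflexive: yes — every world is S-related to itself.
Transitive: yes — every two-step S-path is closed by a direct edge.
So S is a preorder.

Yes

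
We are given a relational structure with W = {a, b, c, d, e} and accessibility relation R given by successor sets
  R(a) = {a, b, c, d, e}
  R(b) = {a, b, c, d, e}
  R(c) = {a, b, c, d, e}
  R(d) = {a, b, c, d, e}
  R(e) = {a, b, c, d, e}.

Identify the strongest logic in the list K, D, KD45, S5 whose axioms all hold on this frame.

S5

Serial (axiom D): yes — every world has a successor (e.g. a R a).
Euclidean (axiom 5): yes — any two successors of a common world are R-related.
Transitive (axiom 4): yes — every two-step R-path is closed by a direct edge.
Reflexive (axiom T): yes — every world is R-related to itself.
So F validates K, D, KD45, S5. The strongest is S5.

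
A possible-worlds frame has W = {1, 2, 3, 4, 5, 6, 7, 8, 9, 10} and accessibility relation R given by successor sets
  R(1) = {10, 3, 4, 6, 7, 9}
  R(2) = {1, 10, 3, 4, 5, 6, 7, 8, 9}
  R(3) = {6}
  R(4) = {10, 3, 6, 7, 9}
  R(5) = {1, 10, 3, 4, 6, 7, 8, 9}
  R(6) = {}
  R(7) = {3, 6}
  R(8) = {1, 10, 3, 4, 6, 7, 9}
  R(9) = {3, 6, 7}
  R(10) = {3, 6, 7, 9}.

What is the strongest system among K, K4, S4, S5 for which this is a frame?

K4

Transitive (axiom 4): yes — every two-step R-path is closed by a direct edge.
Reflexive (axiom T): no — 1 is not related to itself.
Euclidean (axiom 5): no — 1 R 10 and 1 R 4, but not 10 R 4.
So F validates K, K4; S4 would additionally require R to be reflexive. The strongest is K4.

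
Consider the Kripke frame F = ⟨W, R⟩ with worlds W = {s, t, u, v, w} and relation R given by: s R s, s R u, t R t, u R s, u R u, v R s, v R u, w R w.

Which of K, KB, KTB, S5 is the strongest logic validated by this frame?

K

Symmetric (axiom B): no — v R s but not s R v.
Reflexive (axiom T): no — v is not related to itself.
Euclidean (axiom 5): yes — any two successors of a common world are R-related.
So F validates K; KB would additionally require R to be symmetric. The strongest is K.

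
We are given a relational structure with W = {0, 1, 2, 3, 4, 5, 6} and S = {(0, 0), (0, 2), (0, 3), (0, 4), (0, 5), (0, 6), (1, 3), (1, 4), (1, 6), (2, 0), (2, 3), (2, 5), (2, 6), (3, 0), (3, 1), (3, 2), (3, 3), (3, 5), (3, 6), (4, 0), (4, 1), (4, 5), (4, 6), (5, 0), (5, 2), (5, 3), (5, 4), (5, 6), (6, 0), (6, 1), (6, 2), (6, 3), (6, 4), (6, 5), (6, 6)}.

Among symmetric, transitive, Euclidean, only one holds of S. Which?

symmetric

Symmetric: yes — every pair in S has its reverse in S.
Transitive: no — 0 S 3 and 3 S 1, but not 0 S 1.
Euclidean: no — 0 S 2 and 0 S 4, but not 2 S 4.
Only symmetric holds.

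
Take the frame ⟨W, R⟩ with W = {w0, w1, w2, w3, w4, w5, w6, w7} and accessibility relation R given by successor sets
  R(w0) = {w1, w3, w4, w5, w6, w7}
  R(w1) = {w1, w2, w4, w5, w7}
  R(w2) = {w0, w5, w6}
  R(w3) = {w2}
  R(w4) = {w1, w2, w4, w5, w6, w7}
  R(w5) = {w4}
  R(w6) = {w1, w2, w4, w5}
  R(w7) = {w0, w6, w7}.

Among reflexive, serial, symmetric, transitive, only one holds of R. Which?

Reflexive: no — w0 is not related to itself.
Serial: yes — every world has a successor (e.g. w0 R w1).
Symmetric: no — w0 R w1 but not w1 R w0.
Transitive: no — w0 R w1 and w1 R w2, but not w0 R w2.
Only serial holds.

serial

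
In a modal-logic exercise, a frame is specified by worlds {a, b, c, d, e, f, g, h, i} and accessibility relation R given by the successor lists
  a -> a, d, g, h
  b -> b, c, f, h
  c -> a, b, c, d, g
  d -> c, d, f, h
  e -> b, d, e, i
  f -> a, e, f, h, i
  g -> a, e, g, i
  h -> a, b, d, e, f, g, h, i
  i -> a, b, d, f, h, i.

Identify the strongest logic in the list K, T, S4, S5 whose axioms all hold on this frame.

Reflexive (axiom T): yes — every world is R-related to itself.
Transitive (axiom 4): no — a R d and d R c, but not a R c.
Euclidean (axiom 5): no — a R d and a R g, but not d R g.
So F validates K, T; S4 would additionally require R to be transitive. The strongest is T.

T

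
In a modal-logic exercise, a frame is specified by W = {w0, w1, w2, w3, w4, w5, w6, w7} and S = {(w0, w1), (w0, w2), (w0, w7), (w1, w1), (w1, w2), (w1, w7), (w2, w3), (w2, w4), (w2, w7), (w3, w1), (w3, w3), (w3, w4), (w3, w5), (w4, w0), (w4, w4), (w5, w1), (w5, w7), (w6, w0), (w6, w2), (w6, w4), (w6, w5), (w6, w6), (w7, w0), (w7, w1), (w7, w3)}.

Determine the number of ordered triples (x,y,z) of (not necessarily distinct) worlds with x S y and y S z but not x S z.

35

Enumerating: (w0,w2,w3), (w0,w2,w4), (w0,w7,w0), (w0,w7,w3), (w1,w2,w3), (w1,w2,w4), (w1,w7,w0), (w1,w7,w3), (w2,w3,w1), (w2,w3,w5), (w2,w4,w0), (w2,w7,w0), … and 23 more.
Total: 35.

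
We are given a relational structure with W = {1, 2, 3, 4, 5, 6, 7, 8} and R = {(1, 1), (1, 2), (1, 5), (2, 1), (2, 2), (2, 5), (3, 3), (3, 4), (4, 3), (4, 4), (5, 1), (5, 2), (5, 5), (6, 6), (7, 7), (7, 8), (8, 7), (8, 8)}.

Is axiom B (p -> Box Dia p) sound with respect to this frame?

By correspondence theory, B is valid on a frame iff R is symmetric.
Symmetric: yes — every pair in R has its reverse in R.

Yes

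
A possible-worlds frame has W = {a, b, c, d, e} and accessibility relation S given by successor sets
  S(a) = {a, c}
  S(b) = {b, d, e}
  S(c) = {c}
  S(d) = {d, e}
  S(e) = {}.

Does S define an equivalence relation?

No

Reflexive: no — e is not related to itself.
Symmetric: no — a S c but not c S a.
Transitive: yes — every two-step S-path is closed by a direct edge.
So S is not an equivalence relation.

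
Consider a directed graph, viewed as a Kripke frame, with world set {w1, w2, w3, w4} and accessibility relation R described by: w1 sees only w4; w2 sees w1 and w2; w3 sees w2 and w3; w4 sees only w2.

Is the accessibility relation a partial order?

Reflexive: no — w1 is not related to itself.
Transitive: no — w1 R w4 and w4 R w2, but not w1 R w2.
Antisymmetric: yes — no distinct pair is related both ways.
So R is not a partial order.

No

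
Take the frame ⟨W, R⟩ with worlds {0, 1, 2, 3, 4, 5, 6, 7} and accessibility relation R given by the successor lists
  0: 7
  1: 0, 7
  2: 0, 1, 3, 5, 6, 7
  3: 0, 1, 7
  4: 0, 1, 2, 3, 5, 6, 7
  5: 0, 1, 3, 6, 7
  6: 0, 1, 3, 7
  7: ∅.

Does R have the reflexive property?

Reflexive: no — 0 is not related to itself.

No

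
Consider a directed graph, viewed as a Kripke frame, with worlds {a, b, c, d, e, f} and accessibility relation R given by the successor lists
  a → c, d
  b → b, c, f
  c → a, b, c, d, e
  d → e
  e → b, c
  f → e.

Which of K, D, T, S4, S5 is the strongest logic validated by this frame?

D

Serial (axiom D): yes — every world has a successor (e.g. a R c).
Reflexive (axiom T): no — a is not related to itself.
Transitive (axiom 4): no — a R c and c R b, but not a R b.
Euclidean (axiom 5): no — a R d and a R c, but not d R c.
So F validates K, D; T would additionally require R to be reflexive. The strongest is D.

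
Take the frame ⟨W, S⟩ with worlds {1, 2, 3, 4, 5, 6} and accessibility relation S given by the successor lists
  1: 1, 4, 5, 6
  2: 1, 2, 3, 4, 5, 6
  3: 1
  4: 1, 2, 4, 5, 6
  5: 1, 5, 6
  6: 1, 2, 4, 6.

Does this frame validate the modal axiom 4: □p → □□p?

By correspondence theory, 4 is valid on a frame iff S is transitive.
Transitive: no — 1 S 4 and 4 S 2, but not 1 S 2.

No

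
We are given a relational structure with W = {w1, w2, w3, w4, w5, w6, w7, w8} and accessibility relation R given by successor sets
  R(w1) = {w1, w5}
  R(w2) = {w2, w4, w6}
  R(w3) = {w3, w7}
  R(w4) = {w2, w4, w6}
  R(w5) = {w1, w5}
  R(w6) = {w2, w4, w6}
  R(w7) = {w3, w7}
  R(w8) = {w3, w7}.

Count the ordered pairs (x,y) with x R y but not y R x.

Enumerating: (w8,w3), (w8,w7).

2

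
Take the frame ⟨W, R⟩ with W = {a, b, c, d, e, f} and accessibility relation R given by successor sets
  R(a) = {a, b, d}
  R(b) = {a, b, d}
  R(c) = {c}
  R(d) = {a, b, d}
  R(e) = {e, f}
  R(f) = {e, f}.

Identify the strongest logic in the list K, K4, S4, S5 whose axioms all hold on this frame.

S5

Transitive (axiom 4): yes — every two-step R-path is closed by a direct edge.
Reflexive (axiom T): yes — every world is R-related to itself.
Euclidean (axiom 5): yes — any two successors of a common world are R-related.
So F validates K, K4, S4, S5. The strongest is S5.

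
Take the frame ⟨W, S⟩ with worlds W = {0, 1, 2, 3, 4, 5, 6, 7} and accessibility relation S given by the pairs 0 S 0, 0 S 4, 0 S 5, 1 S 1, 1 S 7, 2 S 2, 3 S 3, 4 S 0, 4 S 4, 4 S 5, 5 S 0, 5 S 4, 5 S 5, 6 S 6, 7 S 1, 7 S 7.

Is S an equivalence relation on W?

Yes

Reflexive: yes — every world is S-related to itself.
Symmetric: yes — every pair in S has its reverse in S.
Transitive: yes — every two-step S-path is closed by a direct edge.
So S is an equivalence relation.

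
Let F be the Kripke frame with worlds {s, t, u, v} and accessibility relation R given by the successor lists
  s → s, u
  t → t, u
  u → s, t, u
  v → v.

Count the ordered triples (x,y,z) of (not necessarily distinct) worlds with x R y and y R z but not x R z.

Enumerating: (s,u,t), (t,u,s).

2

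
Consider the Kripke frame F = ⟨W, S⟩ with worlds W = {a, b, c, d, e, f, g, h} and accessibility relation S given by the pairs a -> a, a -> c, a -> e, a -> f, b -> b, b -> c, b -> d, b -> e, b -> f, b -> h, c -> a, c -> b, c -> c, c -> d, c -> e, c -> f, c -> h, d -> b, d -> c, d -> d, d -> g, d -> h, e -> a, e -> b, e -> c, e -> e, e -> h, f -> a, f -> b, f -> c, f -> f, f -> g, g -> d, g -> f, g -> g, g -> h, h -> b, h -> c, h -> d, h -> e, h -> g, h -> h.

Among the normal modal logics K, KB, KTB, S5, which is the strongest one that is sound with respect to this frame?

KTB

Symmetric (axiom B): yes — every pair in S has its reverse in S.
Reflexive (axiom T): yes — every world is S-related to itself.
Euclidean (axiom 5): no — a S e and a S f, but not e S f.
So F validates K, KB, KTB; S5 would additionally require S to be Euclidean. The strongest is KTB.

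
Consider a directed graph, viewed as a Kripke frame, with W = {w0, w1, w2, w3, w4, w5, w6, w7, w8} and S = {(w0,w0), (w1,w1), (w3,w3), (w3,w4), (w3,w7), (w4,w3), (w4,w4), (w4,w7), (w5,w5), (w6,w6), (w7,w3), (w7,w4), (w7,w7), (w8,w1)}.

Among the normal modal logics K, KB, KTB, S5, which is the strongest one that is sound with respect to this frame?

K

Symmetric (axiom B): no — w8 S w1 but not w1 S w8.
Reflexive (axiom T): no — w2 is not related to itself.
Euclidean (axiom 5): yes — any two successors of a common world are S-related.
So F validates K; KB would additionally require S to be symmetric. The strongest is K.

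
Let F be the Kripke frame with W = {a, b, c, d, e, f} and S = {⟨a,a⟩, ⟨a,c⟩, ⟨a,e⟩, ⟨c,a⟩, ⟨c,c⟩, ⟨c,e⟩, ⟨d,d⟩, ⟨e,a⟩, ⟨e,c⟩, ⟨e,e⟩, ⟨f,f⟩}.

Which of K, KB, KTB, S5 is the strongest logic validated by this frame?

Symmetric (axiom B): yes — every pair in S has its reverse in S.
Reflexive (axiom T): no — b is not related to itself.
Euclidean (axiom 5): yes — any two successors of a common world are S-related.
So F validates K, KB; KTB would additionally require S to be reflexive. The strongest is KB.

KB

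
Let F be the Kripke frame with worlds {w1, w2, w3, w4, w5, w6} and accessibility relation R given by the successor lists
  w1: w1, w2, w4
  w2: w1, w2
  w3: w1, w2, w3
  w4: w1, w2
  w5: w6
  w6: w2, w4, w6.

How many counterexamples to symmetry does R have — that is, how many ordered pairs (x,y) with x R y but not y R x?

Enumerating: (w3,w1), (w3,w2), (w4,w2), (w5,w6), (w6,w2), (w6,w4).

6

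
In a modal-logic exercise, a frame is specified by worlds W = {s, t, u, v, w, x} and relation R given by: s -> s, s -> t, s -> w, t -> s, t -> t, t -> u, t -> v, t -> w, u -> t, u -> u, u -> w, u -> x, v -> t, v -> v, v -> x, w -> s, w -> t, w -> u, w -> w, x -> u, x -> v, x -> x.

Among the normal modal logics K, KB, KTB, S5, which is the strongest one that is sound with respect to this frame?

Symmetric (axiom B): yes — every pair in R has its reverse in R.
Reflexive (axiom T): yes — every world is R-related to itself.
Euclidean (axiom 5): no — t R s and t R u, but not s R u.
So F validates K, KB, KTB; S5 would additionally require R to be Euclidean. The strongest is KTB.

KTB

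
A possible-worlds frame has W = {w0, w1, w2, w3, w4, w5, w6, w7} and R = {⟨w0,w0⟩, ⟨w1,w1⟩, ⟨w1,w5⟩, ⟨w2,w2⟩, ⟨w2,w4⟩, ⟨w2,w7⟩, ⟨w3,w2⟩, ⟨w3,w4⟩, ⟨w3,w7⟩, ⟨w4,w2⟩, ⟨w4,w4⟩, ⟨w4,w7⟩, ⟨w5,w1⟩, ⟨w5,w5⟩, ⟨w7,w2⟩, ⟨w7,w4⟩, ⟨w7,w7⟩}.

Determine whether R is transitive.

Transitive: yes — every two-step R-path is closed by a direct edge.

Yes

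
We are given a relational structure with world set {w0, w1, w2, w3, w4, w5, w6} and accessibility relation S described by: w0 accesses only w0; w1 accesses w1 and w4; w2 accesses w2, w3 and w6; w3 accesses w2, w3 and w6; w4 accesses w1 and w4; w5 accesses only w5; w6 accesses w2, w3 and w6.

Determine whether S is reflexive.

Yes

Reflexive: yes — every world is S-related to itself.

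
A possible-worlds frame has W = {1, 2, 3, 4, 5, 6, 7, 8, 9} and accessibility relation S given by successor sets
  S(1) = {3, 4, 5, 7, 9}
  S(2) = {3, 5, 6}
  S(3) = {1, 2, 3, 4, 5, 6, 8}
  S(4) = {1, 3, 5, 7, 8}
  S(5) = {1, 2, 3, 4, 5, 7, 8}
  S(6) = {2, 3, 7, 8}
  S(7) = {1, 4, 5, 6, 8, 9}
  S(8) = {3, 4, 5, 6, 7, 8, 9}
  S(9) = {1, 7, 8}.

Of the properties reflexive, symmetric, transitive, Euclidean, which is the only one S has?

symmetric

Reflexive: no — 1 is not related to itself.
Symmetric: yes — every pair in S has its reverse in S.
Transitive: no — 1 S 3 and 3 S 2, but not 1 S 2.
Euclidean: no — 1 S 3 and 1 S 7, but not 3 S 7.
Only symmetric holds.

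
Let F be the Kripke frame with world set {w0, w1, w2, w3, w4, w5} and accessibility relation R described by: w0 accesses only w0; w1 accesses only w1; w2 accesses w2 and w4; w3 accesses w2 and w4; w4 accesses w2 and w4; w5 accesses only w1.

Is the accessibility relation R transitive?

Transitive: yes — every two-step R-path is closed by a direct edge.

Yes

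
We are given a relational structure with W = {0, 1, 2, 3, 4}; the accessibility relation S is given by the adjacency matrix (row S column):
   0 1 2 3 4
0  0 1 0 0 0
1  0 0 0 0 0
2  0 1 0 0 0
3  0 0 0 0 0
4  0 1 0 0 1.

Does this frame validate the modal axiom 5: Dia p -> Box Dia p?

The schema 5 characterises exactly the Euclidean frames.
Euclidean: no — 0 S 1 and 0 S 1, but not 1 S 1.

No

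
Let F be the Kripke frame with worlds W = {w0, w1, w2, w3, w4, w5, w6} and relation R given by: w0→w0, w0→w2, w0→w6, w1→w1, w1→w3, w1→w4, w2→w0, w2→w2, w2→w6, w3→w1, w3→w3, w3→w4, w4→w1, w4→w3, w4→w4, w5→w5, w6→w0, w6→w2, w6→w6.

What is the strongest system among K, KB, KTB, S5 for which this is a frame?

S5

Symmetric (axiom B): yes — every pair in R has its reverse in R.
Reflexive (axiom T): yes — every world is R-related to itself.
Euclidean (axiom 5): yes — any two successors of a common world are R-related.
So F validates K, KB, KTB, S5. The strongest is S5.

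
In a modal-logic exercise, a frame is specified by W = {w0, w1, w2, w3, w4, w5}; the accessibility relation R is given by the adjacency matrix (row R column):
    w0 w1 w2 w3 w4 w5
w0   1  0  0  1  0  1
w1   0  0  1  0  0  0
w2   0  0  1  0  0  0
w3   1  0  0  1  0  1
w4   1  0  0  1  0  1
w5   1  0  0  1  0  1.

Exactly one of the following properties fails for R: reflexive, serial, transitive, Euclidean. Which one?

reflexive

Reflexive: no — w1 is not related to itself.
Serial: yes — every world has a successor (e.g. w0 R w0).
Transitive: yes — every two-step R-path is closed by a direct edge.
Euclidean: yes — any two successors of a common world are R-related.
Only reflexive fails.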